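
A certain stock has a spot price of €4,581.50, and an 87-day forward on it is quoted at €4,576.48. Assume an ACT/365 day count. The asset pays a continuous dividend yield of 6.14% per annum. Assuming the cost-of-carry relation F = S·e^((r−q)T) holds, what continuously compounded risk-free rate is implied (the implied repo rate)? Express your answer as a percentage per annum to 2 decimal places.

5.68%

From F = S·e^((r−q)T): (r − q) = ln(F/S)/T
ln(4576.48/4581.50) = ln(0.998904) = -0.001097
(r − q) = -0.001097 / (87/365) = -0.004602
r = ln(F/S)/T + q = -0.004602 + 0.0614 = 0.056798
r = 5.68%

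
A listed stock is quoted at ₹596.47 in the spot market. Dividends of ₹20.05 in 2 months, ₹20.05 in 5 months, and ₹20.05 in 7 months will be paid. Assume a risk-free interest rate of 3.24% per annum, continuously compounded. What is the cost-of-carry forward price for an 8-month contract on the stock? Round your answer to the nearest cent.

₹548.80

PV(dividends) I = 20.05·e^(−0.0324·2/12) + 20.05·e^(−0.0324·5/12) + 20.05·e^(−0.0324·7/12)
I = 19.9420 + 19.7811 + 19.6746 = 59.3977
F = (S − I)·e^(rT) = (596.47 − 59.3977) · e^(0.0324·8/12)
= 537.0723 · e^0.021600 = 537.0723 × 1.021835 = ₹548.80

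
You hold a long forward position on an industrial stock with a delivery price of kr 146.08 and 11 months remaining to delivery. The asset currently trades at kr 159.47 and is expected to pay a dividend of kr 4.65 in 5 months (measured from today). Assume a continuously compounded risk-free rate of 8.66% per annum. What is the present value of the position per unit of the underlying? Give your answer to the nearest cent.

kr 20.05

PV(remaining dividends) I = 4.65·e^(−0.0866·5/12) = 4.4852
Current forward F = (S − I)·e^(rT) = (159.47 − 4.4852)·e^(0.0866·11/12) = 154.9848 × 1.082619 = 167.7895
Value (long) = (F − K)·e^(−rT) = (167.7895 − 146.08) × 0.923686 = 20.0528
Value = kr 20.05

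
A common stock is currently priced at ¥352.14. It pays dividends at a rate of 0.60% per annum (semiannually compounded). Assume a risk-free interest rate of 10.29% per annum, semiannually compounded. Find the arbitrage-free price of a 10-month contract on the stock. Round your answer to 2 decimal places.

¥380.94

F = S · (1+r/2)^(2T) / (1+q/2)^(2T)
= 352.14 × 1.087212 / 1.005005 = 352.14 × 1.081798
F = ¥380.94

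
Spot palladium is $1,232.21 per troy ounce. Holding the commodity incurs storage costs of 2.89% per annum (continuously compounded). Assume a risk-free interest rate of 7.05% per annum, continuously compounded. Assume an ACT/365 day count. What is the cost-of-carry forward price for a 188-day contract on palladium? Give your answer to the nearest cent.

Net carry = r + u − y = 0.0705 + 0.0289 − 0.0000 = 0.0994
F = S·e^((r+u−y)T) = 1232.21 · e^(0.0994 × 188/365) = 1232.21 · e^0.05119781
= 1232.21 × 1.05253107 = $1,296.94 per troy ounce

$1,296.94 per troy ounce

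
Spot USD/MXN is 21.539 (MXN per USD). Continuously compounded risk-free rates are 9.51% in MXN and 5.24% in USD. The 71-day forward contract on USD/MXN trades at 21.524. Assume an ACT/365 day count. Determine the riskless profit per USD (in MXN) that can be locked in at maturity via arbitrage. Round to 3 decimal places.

Fair forward: F* = S·e^(carry·T), with carry = (r_MXN − r_USD) = 0.0951 − 0.0524 = 0.0427
F* = 21.539 · e^(0.0427 × 71/365) = 21.539 · e^0.008306 = 21.539 × 1.008341 = 21.7187
Market 21.524 < fair 21.7187: forward underpriced → reverse cash-and-carry (short spot, go long the forward).
At maturity, profit = |F_mkt − F*| = |21.524 − 21.7187| = 0.195 per USD (in MXN)

0.195 per USD (in MXN)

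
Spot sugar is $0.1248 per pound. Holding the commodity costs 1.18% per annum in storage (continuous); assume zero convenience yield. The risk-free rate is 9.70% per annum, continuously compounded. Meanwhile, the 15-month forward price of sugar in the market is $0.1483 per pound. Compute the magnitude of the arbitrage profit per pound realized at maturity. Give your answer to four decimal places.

$0.0053 per pound

Fair forward: F* = S·e^(carry·T), with carry = (r + u) = 0.0970 + 0.0118 = 0.1088
F* = 0.1248 · e^(0.1088 × 15/12) = 0.1248 · e^0.136000 = 0.1248 × 1.145682 = $0.1430
Market $0.1483 > fair $0.1430: forward overpriced → cash-and-carry (buy spot, short the forward).
At maturity, profit = |F_mkt − F*| = |0.1483 − 0.1430| = $0.0053 per pound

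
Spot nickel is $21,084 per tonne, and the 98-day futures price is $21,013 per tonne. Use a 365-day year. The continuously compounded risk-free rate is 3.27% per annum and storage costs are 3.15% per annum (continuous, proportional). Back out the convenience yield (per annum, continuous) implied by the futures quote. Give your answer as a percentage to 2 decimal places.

7.68%

F = S·e^((r+u−y)T) ⇒ (r+u−y) = ln(F/S)/T
ln(21013/21084) = -0.003373; /T ⇒ -0.012563
y = r + u − ln(F/S)/T = 0.0327 + 0.0315 + 0.012563 = 0.076763
y = 7.68%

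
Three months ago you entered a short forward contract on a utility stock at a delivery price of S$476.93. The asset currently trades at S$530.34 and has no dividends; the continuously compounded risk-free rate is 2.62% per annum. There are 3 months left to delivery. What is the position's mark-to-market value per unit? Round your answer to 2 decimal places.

Current fair forward for the remaining 3 months: F = S·e^(r·T), r = 0.0262
F = 530.34 · e^(0.0262 × 3/12) = 530.34 × 1.006571 = 533.8249
Value of long forward = (F − K)·e^(−rT) = (533.8249 − 476.93) · e^(−0.0262·3/12)
= 56.8949 × 0.993471 = 56.52
Short position value = −(long value) = -S$56.52

-S$56.52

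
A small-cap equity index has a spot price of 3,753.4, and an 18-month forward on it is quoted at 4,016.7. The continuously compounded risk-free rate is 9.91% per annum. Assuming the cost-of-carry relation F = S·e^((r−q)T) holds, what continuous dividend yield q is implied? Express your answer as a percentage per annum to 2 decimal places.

From F = S·e^((r−q)T): (r − q) = ln(F/S)/T
ln(4016.7/3753.4) = ln(1.070150) = 0.067799
(r − q) = 0.067799 / (18/12) = 0.045199
q = r − ln(F/S)/T = 0.0991 − 0.045199 = 0.053901
q = 5.39%

5.39%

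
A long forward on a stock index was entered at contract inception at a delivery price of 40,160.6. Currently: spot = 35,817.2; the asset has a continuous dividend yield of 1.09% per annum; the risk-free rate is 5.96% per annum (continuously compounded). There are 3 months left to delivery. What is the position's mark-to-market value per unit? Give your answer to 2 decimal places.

-3846.91

Current fair forward for the remaining 3 months: F = S·e^((r − q)·T), (r − q) = 0.0596 − 0.0109 = 0.0487
F = 35817.2 · e^(0.0487 × 3/12) = 35817.2 × 1.01224942 = 36255.9399
Value of long forward = (F − K)·e^(−rT) = (36255.9399 − 40160.6) · e^(−0.0596·3/12)
= -3904.6601 × 0.98521046 = -3846.91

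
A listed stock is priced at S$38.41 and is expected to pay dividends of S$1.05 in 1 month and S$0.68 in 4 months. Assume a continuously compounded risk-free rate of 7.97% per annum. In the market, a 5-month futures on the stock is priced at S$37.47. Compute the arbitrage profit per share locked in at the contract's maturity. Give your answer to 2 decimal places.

S$0.47 per share

PV(dividends) I = 1.05·e^(−0.0797·1/12) + 0.68·e^(−0.0797·4/12) = 1.7052
Fair futures F* = (S − I)·e^(rT) = (38.41 − 1.7052)·e^0.033208 = 36.7048 × 1.033766 = 37.9442
Market S$37.47 < fair 37.9442: forward underpriced → reverse cash-and-carry (short the stock, invest proceeds at r, pay the dividends, go long the forward).
Profit at T = |F_mkt − F*| = |37.47 − 37.9442| = S$0.47 per share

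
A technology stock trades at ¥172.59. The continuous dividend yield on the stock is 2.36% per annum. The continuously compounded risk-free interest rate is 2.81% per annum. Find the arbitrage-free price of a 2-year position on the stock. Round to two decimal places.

F = S·e^((r − q)T) = 172.59 · e^((0.0281 − 0.0236) × 2)
= 172.59 · e^0.009000 = 172.59 × 1.009041
F = ¥174.15

¥174.15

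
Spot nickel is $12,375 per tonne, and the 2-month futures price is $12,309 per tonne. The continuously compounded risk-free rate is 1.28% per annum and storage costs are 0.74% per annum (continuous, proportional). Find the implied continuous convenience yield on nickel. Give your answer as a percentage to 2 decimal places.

F = S·e^((r+u−y)T) ⇒ (r+u−y) = ln(F/S)/T
ln(12309/12375) = -0.005348; /T ⇒ -0.032088
y = r + u − ln(F/S)/T = 0.0128 + 0.0074 + 0.032088 = 0.052288
y = 5.23%

5.23%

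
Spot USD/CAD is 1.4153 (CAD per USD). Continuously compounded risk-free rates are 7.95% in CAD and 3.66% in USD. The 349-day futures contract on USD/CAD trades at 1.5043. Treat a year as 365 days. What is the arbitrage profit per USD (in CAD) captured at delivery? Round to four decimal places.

Fair futures: F* = S·e^(carry·T), with carry = (r_CAD − r_USD) = 0.0795 − 0.0366 = 0.0429
F* = 1.4153 · e^(0.0429 × 349/365) = 1.4153 · e^0.041019 = 1.4153 × 1.041872 = 1.4746
Market 1.5043 > fair 1.4746: forward overpriced → cash-and-carry (buy spot, short the forward).
At maturity, profit = |F_mkt − F*| = |1.5043 − 1.4746| = 0.0297 per USD (in CAD)

0.0297 per USD (in CAD)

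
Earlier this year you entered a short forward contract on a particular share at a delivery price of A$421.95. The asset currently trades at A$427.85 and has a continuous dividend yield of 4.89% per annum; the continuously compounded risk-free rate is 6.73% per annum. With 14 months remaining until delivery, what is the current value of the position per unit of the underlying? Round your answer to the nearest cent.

Current fair forward for the remaining 14 months: F = S·e^((r − q)·T), (r − q) = 0.0673 − 0.0489 = 0.0184
F = 427.85 · e^(0.0184 × 14/12) = 427.85 × 1.021699 = 437.1339
Value of long forward = (F − K)·e^(−rT) = (437.1339 − 421.95) · e^(−0.0673·14/12)
= 15.1839 × 0.924487 = 14.04
Short position value = −(long value) = -A$14.04

-A$14.04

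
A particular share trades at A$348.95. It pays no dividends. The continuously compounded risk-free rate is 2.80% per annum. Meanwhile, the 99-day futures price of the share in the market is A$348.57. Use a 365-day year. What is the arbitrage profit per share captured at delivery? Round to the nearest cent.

A$3.04 per share

Fair futures: F* = S·e^(carry·T), with carry = r = 0.0280
F* = 348.95 · e^(0.0280 × 99/365) = 348.95 · e^0.007595 = 348.95 × 1.007624 = A$351.6104
Market A$348.57 < fair A$351.6104: forward underpriced → reverse cash-and-carry (short spot, go long the forward).
At maturity, profit = |F_mkt − F*| = |348.57 − 351.6104| = A$3.04 per share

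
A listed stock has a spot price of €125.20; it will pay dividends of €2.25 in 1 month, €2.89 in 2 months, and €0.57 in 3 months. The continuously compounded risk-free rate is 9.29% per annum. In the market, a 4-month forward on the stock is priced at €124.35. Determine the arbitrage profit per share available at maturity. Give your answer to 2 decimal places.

€1.02 per share

PV(dividends) I = 2.25·e^(−0.0929·1/12) + 2.89·e^(−0.0929·2/12) + 0.57·e^(−0.0929·3/12) = 5.6352
Fair forward F* = (S − I)·e^(rT) = (125.20 − 5.6352)·e^0.030967 = 119.5648 × 1.031451 = 123.3252
Market €124.35 > fair 123.3252: forward overpriced → cash-and-carry (borrow at r, buy the stock and collect the dividends, short the forward).
Profit at T = |F_mkt − F*| = |124.35 − 123.3252| = €1.02 per share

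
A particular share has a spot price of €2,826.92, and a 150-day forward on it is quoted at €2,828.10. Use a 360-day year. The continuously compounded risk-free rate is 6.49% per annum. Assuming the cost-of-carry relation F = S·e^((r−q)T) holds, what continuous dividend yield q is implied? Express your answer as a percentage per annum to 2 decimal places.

6.39%

From F = S·e^((r−q)T): (r − q) = ln(F/S)/T
ln(2828.10/2826.92) = ln(1.000417) = 0.000417
(r − q) = 0.000417 / (150/360) = 0.001001
q = r − ln(F/S)/T = 0.0649 − 0.001001 = 0.063899
q = 6.39%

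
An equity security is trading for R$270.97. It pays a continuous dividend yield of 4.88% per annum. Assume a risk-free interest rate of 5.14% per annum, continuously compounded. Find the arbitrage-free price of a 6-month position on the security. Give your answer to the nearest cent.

R$271.32

F = S·e^((r − q)T) = 270.97 · e^((0.0514 − 0.0488) × 6/12)
= 270.97 · e^0.001300 = 270.97 × 1.001301
F = R$271.32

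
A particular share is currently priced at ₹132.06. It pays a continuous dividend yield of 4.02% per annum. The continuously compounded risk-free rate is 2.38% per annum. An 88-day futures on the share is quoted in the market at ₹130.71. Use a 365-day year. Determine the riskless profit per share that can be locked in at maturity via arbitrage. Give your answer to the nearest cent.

Fair futures: F* = S·e^(carry·T), with carry = (r − q) = 0.0238 − 0.0402 = -0.0164
F* = 132.06 · e^(-0.0164 × 88/365) = 132.06 · e^-0.003954 = 132.06 × 0.996054 = ₹131.5389
Market ₹130.71 < fair ₹131.5389: forward underpriced → reverse cash-and-carry (short spot, go long the forward).
At maturity, profit = |F_mkt − F*| = |130.71 − 131.5389| = ₹0.83 per share

₹0.83 per share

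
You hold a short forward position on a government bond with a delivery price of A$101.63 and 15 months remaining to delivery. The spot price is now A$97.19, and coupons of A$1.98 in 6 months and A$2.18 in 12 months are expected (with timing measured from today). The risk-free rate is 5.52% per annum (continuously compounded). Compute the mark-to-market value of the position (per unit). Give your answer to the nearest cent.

A$1.65

PV(remaining coupons) I = 1.98·e^(−0.0552·6/12) + 2.18·e^(−0.0552·12/12) = 3.9890
Current forward F = (S − I)·e^(rT) = (97.19 − 3.9890)·e^(0.0552·15/12) = 93.2010 × 1.071436 = 99.8589
Value (long) = (F − K)·e^(−rT) = (99.8589 − 101.63) × 0.933327 = -1.6530
Short position value = −(long value) = A$1.65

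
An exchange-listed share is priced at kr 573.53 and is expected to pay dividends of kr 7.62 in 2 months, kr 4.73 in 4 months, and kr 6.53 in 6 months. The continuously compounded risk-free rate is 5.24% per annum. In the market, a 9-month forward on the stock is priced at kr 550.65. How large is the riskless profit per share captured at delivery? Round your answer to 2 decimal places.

kr 26.56 per share

PV(dividends) I = 7.62·e^(−0.0524·2/12) + 4.73·e^(−0.0524·4/12) + 6.53·e^(−0.0524·6/12) = 18.5630
Fair forward F* = (S − I)·e^(rT) = (573.53 − 18.5630)·e^0.039300 = 554.9670 × 1.040082 = 577.2112
Market kr 550.65 < fair 577.2112: forward underpriced → reverse cash-and-carry (short the stock, invest proceeds at r, pay the dividends, go long the forward).
Profit at T = |F_mkt − F*| = |550.65 − 577.2112| = kr 26.56 per share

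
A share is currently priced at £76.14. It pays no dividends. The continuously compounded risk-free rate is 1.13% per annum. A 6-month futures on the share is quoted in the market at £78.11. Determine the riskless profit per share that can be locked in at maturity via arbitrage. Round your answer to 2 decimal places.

£1.54 per share

Fair futures: F* = S·e^(carry·T), with carry = r = 0.0113
F* = 76.14 · e^(0.0113 × 6/12) = 76.14 · e^0.005650 = 76.14 × 1.005666 = £76.5714
Market £78.11 > fair £76.5714: forward overpriced → cash-and-carry (buy spot, short the forward).
At maturity, profit = |F_mkt − F*| = |78.11 − 76.5714| = £1.54 per share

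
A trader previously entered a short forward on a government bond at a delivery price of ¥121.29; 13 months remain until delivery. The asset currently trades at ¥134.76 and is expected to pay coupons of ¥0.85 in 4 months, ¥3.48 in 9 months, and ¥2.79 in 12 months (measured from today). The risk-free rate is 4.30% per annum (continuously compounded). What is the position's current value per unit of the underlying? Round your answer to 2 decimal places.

-¥12.11

PV(remaining coupons) I = 0.85·e^(−0.0430·4/12) + 3.48·e^(−0.0430·9/12) + 2.79·e^(−0.0430·12/12) = 6.8800
Current forward F = (S − I)·e^(rT) = (134.76 − 6.8800)·e^(0.0430·13/12) = 127.8800 × 1.047685 = 133.9780
Value (long) = (F − K)·e^(−rT) = (133.9780 − 121.29) × 0.954485 = 12.1105
Short position value = −(long value) = -¥12.11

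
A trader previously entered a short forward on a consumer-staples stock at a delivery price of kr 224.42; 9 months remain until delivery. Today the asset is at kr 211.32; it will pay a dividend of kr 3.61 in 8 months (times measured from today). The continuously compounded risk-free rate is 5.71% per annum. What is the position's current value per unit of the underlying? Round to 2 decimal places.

kr 7.17

PV(remaining dividends) I = 3.61·e^(−0.0571·8/12) = 3.4752
Current forward F = (S − I)·e^(rT) = (211.32 − 3.4752)·e^(0.0571·9/12) = 207.8448 × 1.043755 = 216.9390
Value (long) = (F − K)·e^(−rT) = (216.9390 − 224.42) × 0.958079 = -7.1674
Short position value = −(long value) = kr 7.17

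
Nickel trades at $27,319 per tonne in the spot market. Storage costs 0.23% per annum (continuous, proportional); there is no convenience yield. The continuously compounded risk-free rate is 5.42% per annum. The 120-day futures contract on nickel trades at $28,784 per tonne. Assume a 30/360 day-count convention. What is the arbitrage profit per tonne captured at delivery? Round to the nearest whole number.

Fair futures: F* = S·e^(carry·T), with carry = (r + u) = 0.0542 + 0.0023 = 0.0565
F* = 27319 · e^(0.0565 × 120/360) = 27319 · e^0.018833 = 27319 × 1.019011 = $27838.3615
Market $28784 > fair $27838.3615: forward overpriced → cash-and-carry (buy spot, short the forward).
At maturity, profit = |F_mkt − F*| = |28784 − 27838.3615| = $946 per tonne

$946 per tonne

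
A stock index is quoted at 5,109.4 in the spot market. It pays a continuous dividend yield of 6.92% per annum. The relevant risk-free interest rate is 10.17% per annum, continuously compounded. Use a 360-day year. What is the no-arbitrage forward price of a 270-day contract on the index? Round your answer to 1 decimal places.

F = S·e^((r − q)T) = 5109.4 · e^((0.1017 − 0.0692) × 270/360)
= 5109.4 · e^0.024375 = 5109.4 × 1.024674
F = 5,235.5

5,235.5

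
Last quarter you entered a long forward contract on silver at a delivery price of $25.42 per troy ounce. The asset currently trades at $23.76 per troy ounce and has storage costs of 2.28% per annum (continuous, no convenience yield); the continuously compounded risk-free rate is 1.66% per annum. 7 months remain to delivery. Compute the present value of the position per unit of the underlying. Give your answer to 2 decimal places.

Current fair forward for the remaining 7 months: F = S·e^((r + u)·T), (r + u) = 0.0166 + 0.0228 = 0.0394
F = 23.76 · e^(0.0394 × 7/12) = 23.76 × 1.023249 = 24.3124
Value of long forward = (F − K)·e^(−rT) = (24.3124 − 25.42) · e^(−0.0166·7/12)
= -1.1076 × 0.990363 = -1.10

-$1.10 per troy ounce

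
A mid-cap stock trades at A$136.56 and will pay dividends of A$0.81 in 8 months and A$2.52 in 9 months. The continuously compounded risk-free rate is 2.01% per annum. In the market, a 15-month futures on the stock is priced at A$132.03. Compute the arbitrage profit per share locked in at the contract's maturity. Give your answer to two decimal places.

PV(dividends) I = 0.81·e^(−0.0201·8/12) + 2.52·e^(−0.0201·9/12) = 3.2815
Fair futures F* = (S − I)·e^(rT) = (136.56 − 3.2815)·e^0.025125 = 133.2785 × 1.025443 = 136.6695
Market A$132.03 < fair 136.6695: forward underpriced → reverse cash-and-carry (short the stock, invest proceeds at r, pay the dividends, go long the forward).
Profit at T = |F_mkt − F*| = |132.03 − 136.6695| = A$4.64 per share

A$4.64 per share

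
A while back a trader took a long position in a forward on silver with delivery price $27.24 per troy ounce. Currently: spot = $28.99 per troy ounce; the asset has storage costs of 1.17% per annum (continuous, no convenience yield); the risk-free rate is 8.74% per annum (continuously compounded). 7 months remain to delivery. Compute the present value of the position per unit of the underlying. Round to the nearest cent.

Current fair forward for the remaining 7 months: F = S·e^((r + u)·T), (r + u) = 0.0874 + 0.0117 = 0.0991
F = 28.99 · e^(0.0991 × 7/12) = 28.99 × 1.059512 = 30.7153
Value of long forward = (F − K)·e^(−rT) = (30.7153 − 27.24) · e^(−0.0874·7/12)
= 3.4753 × 0.950295 = 3.30

$3.30 per troy ounce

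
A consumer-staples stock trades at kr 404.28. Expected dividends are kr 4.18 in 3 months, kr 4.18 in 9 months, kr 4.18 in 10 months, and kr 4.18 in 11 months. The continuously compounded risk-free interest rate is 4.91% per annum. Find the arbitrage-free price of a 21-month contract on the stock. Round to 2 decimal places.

kr 422.94

PV(dividends) I = 4.18·e^(−0.0491·3/12) + 4.18·e^(−0.0491·9/12) + 4.18·e^(−0.0491·10/12) + 4.18·e^(−0.0491·11/12)
I = 4.1290 + 4.0289 + 4.0124 + 3.9960 = 16.1663
F = (S − I)·e^(rT) = (404.28 − 16.1663) · e^(0.0491·21/12)
= 388.1137 · e^0.085925 = 388.1137 × 1.089725 = kr 422.94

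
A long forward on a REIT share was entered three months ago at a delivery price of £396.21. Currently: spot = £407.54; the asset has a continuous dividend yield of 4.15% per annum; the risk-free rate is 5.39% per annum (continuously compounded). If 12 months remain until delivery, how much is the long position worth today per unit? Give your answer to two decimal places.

£15.55

Current fair forward for the remaining 12 months: F = S·e^((r − q)·T), (r − q) = 0.0539 − 0.0415 = 0.0124
F = 407.54 · e^(0.0124 × 12/12) = 407.54 × 1.012477 = 412.6249
Value of long forward = (F − K)·e^(−rT) = (412.6249 − 396.21) · e^(−0.0539·12/12)
= 16.4149 × 0.947527 = 15.55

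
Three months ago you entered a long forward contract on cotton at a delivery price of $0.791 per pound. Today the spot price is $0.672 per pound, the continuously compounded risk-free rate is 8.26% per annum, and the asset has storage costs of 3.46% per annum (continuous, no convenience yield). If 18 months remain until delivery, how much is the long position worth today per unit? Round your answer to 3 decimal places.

Current fair forward for the remaining 18 months: F = S·e^((r + u)·T), (r + u) = 0.0826 + 0.0346 = 0.1172
F = 0.672 · e^(0.1172 × 18/12) = 0.672 × 1.192200 = 0.8012
Value of long forward = (F − K)·e^(−rT) = (0.8012 − 0.791) · e^(−0.0826·18/12)
= 0.0102 × 0.883468 = 0.009

$0.009 per pound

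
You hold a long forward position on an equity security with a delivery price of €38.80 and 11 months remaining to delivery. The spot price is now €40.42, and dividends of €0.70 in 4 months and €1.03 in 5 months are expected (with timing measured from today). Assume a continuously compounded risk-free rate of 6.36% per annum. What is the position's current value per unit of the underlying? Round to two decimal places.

€2.13

PV(remaining dividends) I = 0.70·e^(−0.0636·4/12) + 1.03·e^(−0.0636·5/12) = 1.6884
Current forward F = (S − I)·e^(rT) = (40.42 − 1.6884)·e^(0.0636·11/12) = 38.7316 × 1.060033 = 41.0568
Value (long) = (F − K)·e^(−rT) = (41.0568 − 38.80) × 0.943367 = 2.1290
Value = €2.13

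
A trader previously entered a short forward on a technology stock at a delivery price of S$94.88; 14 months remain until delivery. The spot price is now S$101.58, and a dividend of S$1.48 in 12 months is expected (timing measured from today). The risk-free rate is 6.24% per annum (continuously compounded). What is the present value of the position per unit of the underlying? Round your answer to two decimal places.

PV(remaining dividends) I = 1.48·e^(−0.0624·12/12) = 1.3905
Current forward F = (S − I)·e^(rT) = (101.58 − 1.3905)·e^(0.0624·14/12) = 100.1895 × 1.075515 = 107.7553
Value (long) = (F − K)·e^(−rT) = (107.7553 − 94.88) × 0.929787 = 11.9713
Short position value = −(long value) = -S$11.97

-S$11.97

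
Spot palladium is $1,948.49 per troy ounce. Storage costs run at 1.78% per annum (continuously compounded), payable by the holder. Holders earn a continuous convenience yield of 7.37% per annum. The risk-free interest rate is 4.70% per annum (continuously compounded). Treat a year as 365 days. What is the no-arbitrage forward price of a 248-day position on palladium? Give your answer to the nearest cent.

Net carry = r + u − y = 0.0470 + 0.0178 − 0.0737 = -0.0089
F = S·e^((r+u−y)T) = 1948.49 · e^(-0.0089 × 248/365) = 1948.49 · e^-0.00604712
= 1948.49 × 0.99397113 = $1,936.74 per troy ounce

$1,936.74 per troy ounce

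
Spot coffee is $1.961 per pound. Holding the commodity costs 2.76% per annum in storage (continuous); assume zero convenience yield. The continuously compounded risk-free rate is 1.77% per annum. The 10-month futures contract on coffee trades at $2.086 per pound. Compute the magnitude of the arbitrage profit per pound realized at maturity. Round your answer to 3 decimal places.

$0.050 per pound

Fair futures: F* = S·e^(carry·T), with carry = (r + u) = 0.0177 + 0.0276 = 0.0453
F* = 1.961 · e^(0.0453 × 10/12) = 1.961 · e^0.037750 = 1.961 × 1.038472 = $2.0364
Market $2.086 > fair $2.0364: forward overpriced → cash-and-carry (buy spot, short the forward).
At maturity, profit = |F_mkt − F*| = |2.086 − 2.0364| = $0.050 per pound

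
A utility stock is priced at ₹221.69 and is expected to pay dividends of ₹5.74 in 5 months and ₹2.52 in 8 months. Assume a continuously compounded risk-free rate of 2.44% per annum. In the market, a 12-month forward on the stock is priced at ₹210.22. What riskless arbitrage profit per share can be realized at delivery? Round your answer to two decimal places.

PV(dividends) I = 5.74·e^(−0.0244·5/12) + 2.52·e^(−0.0244·8/12) = 8.1613
Fair forward F* = (S − I)·e^(rT) = (221.69 − 8.1613)·e^0.024400 = 213.5287 × 1.024700 = 218.8029
Market ₹210.22 < fair 218.8029: forward underpriced → reverse cash-and-carry (short the stock, invest proceeds at r, pay the dividends, go long the forward).
Profit at T = |F_mkt − F*| = |210.22 − 218.8029| = ₹8.58 per share

₹8.58 per share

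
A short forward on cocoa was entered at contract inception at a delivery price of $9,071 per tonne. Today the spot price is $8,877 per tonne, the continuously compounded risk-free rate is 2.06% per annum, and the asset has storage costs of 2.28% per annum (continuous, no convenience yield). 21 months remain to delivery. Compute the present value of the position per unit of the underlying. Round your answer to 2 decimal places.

Current fair forward for the remaining 21 months: F = S·e^((r + u)·T), (r + u) = 0.0206 + 0.0228 = 0.0434
F = 8877 · e^(0.0434 × 21/12) = 8877 × 1.07890863 = 9577.4719
Value of long forward = (F − K)·e^(−rT) = (9577.4719 − 9071) · e^(−0.0206·21/12)
= 506.4719 × 0.96459206 = 488.54
Short position value = −(long value) = -$488.54

-$488.54 per tonne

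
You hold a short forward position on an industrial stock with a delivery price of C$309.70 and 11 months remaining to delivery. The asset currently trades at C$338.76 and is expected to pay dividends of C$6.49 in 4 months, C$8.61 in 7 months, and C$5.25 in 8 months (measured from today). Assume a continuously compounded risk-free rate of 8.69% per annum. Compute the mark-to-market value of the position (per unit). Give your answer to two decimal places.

-C$33.33

PV(remaining dividends) I = 6.49·e^(−0.0869·4/12) + 8.61·e^(−0.0869·7/12) + 5.25·e^(−0.0869·8/12) = 19.4436
Current forward F = (S − I)·e^(rT) = (338.76 − 19.4436)·e^(0.0869·11/12) = 319.3164 × 1.082917 = 345.7932
Value (long) = (F − K)·e^(−rT) = (345.7932 − 309.70) × 0.923432 = 33.3296
Short position value = −(long value) = -C$33.33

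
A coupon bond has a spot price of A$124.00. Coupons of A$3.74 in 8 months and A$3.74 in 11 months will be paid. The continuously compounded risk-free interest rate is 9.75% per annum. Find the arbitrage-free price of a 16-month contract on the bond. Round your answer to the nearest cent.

PV(coupons) I = 3.74·e^(−0.0975·8/12) + 3.74·e^(−0.0975·11/12)
I = 3.5046 + 3.4202 = 6.9248
F = (S − I)·e^(rT) = (124.00 − 6.9248) · e^(0.0975·16/12)
= 117.0752 · e^0.130000 = 117.0752 × 1.138828 = A$133.33

A$133.33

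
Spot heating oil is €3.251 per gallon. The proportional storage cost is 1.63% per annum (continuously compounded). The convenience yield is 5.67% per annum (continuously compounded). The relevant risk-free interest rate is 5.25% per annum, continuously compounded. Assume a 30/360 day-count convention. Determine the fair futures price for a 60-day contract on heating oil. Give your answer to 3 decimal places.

Net carry = r + u − y = 0.0525 + 0.0163 − 0.0567 = 0.0121
F = S·e^((r+u−y)T) = 3.251 · e^(0.0121 × 60/360) = 3.251 · e^0.002017
= 3.251 × 1.002019 = €3.258 per gallon

€3.258 per gallon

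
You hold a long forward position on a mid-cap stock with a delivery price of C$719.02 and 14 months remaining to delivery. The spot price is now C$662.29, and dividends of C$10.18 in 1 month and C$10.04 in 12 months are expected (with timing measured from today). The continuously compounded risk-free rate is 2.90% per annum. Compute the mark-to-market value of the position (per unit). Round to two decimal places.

PV(remaining dividends) I = 10.18·e^(−0.0290·1/12) + 10.04·e^(−0.0290·12/12) = 19.9084
Current forward F = (S − I)·e^(rT) = (662.29 − 19.9084)·e^(0.0290·14/12) = 642.3816 × 1.034412 = 664.4872
Value (long) = (F − K)·e^(−rT) = (664.4872 − 719.02) × 0.966733 = -52.7187
Value = -C$52.72

-C$52.72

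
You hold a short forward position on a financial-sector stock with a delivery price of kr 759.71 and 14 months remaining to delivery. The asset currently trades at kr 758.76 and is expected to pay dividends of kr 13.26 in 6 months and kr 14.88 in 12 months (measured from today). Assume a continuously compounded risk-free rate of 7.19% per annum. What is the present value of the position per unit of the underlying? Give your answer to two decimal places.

-kr 33.54

PV(remaining dividends) I = 13.26·e^(−0.0719·6/12) + 14.88·e^(−0.0719·12/12) = 26.6395
Current forward F = (S − I)·e^(rT) = (758.76 − 26.6395)·e^(0.0719·14/12) = 732.1205 × 1.087502 = 796.1825
Value (long) = (F − K)·e^(−rT) = (796.1825 − 759.71) × 0.919539 = 33.5379
Short position value = −(long value) = -kr 33.54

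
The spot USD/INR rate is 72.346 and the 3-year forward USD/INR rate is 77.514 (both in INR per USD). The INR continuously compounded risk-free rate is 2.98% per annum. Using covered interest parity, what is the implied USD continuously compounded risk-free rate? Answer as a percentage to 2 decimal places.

F = S·e^((r_INR − r_USD)T) ⇒ r_USD = r_INR − ln(F/S)/T
ln(77.514/72.346) = 0.068998; /(3) = 0.022999
r_USD = 0.0298 − 0.022999 = 0.006801
r_USD = 0.68%

0.68%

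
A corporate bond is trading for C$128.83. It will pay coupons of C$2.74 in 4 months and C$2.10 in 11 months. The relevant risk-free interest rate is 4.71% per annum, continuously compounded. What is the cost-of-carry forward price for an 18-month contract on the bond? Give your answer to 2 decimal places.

PV(coupons) I = 2.74·e^(−0.0471·4/12) + 2.10·e^(−0.0471·11/12)
I = 2.6973 + 2.0113 = 4.7086
F = (S − I)·e^(rT) = (128.83 − 4.7086) · e^(0.0471·18/12)
= 124.1214 · e^0.070650 = 124.1214 × 1.073206 = C$133.21

C$133.21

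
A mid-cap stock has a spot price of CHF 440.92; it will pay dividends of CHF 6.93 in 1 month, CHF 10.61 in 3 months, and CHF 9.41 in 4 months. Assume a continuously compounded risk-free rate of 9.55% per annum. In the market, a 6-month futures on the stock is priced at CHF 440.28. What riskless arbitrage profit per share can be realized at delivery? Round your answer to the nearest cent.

CHF 5.43 per share

PV(dividends) I = 6.93·e^(−0.0955·1/12) + 10.61·e^(−0.0955·3/12) + 9.41·e^(−0.0955·4/12) = 26.3499
Fair futures F* = (S − I)·e^(rT) = (440.92 − 26.3499)·e^0.047750 = 414.5701 × 1.048908 = 434.8459
Market CHF 440.28 > fair 434.8459: forward overpriced → cash-and-carry (borrow at r, buy the stock and collect the dividends, short the forward).
Profit at T = |F_mkt − F*| = |440.28 − 434.8459| = CHF 5.43 per share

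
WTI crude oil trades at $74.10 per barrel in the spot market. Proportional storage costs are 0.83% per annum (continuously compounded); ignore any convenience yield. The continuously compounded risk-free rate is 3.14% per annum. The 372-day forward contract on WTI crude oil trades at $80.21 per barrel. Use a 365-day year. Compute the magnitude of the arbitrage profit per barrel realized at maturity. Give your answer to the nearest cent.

$3.05 per barrel

Fair forward: F* = S·e^(carry·T), with carry = (r + u) = 0.0314 + 0.0083 = 0.0397
F* = 74.10 · e^(0.0397 × 372/365) = 74.10 · e^0.040461 = 74.10 × 1.041291 = $77.1597
Market $80.21 > fair $77.1597: forward overpriced → cash-and-carry (buy spot, short the forward).
At maturity, profit = |F_mkt − F*| = |80.21 − 77.1597| = $3.05 per barrel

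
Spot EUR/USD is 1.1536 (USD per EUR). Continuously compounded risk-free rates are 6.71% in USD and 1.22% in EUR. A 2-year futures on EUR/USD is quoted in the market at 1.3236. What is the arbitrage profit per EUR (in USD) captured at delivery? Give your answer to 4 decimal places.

0.0361 per EUR (in USD)

Fair futures: F* = S·e^(carry·T), with carry = (r_USD − r_EUR) = 0.0671 − 0.0122 = 0.0549
F* = 1.1536 · e^(0.0549 × 2) = 1.1536 · e^0.109800 = 1.1536 × 1.116055 = 1.2875
Market 1.3236 > fair 1.2875: forward overpriced → cash-and-carry (buy spot, short the forward).
At maturity, profit = |F_mkt − F*| = |1.3236 − 1.2875| = 0.0361 per EUR (in USD)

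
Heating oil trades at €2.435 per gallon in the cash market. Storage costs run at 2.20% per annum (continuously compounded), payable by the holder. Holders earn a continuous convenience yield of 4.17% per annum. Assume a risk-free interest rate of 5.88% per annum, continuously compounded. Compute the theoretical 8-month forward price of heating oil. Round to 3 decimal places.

€2.499 per gallon

Net carry = r + u − y = 0.0588 + 0.0220 − 0.0417 = 0.0391
F = S·e^((r+u−y)T) = 2.435 · e^(0.0391 × 8/12) = 2.435 · e^0.026067
= 2.435 × 1.026410 = €2.499 per gallon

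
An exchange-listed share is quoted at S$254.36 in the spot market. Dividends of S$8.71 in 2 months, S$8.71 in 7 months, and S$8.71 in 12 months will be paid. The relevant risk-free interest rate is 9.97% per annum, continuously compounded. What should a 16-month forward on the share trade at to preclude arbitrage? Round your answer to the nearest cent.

S$262.35

PV(dividends) I = 8.71·e^(−0.0997·2/12) + 8.71·e^(−0.0997·7/12) + 8.71·e^(−0.0997·12/12)
I = 8.5665 + 8.2179 + 7.8835 = 24.6679
F = (S − I)·e^(rT) = (254.36 − 24.6679) · e^(0.0997·16/12)
= 229.6921 · e^0.132933 = 229.6921 × 1.142173 = S$262.35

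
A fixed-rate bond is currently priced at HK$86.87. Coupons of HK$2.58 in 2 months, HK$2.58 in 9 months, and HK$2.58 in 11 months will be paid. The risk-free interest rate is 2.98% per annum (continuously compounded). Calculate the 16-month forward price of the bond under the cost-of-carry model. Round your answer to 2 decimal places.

HK$82.48

PV(coupons) I = 2.58·e^(−0.0298·2/12) + 2.58·e^(−0.0298·9/12) + 2.58·e^(−0.0298·11/12)
I = 2.5672 + 2.5230 + 2.5105 = 7.6007
F = (S − I)·e^(rT) = (86.87 − 7.6007) · e^(0.0298·16/12)
= 79.2693 · e^0.039733 = 79.2693 × 1.040533 = HK$82.48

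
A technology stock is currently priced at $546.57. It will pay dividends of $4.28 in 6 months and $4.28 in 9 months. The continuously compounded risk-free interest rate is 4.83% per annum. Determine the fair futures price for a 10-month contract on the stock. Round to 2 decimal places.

$560.37

PV(dividends) I = 4.28·e^(−0.0483·6/12) + 4.28·e^(−0.0483·9/12)
I = 4.1779 + 4.1277 = 8.3056
F = (S − I)·e^(rT) = (546.57 − 8.3056) · e^(0.0483·10/12)
= 538.2644 · e^0.040250 = 538.2644 × 1.041071 = $560.37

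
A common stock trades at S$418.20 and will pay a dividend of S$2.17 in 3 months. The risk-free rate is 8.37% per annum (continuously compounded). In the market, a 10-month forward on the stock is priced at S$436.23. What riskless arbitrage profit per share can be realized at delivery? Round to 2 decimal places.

PV(dividends) I = 2.17·e^(−0.0837·3/12) = 2.1251
Fair forward F* = (S − I)·e^(rT) = (418.20 − 2.1251)·e^0.069750 = 416.0749 × 1.072240 = 446.1322
Market S$436.23 < fair 446.1322: forward underpriced → reverse cash-and-carry (short the stock, invest proceeds at r, pay the dividends, go long the forward).
Profit at T = |F_mkt − F*| = |436.23 − 446.1322| = S$9.90 per share

S$9.90 per share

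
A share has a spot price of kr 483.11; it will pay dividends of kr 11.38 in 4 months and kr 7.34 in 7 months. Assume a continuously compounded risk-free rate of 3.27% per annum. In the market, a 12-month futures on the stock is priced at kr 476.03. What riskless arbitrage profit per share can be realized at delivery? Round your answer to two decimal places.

kr 4.07 per share

PV(dividends) I = 11.38·e^(−0.0327·4/12) + 7.34·e^(−0.0327·7/12) = 18.4579
Fair futures F* = (S − I)·e^(rT) = (483.11 − 18.4579)·e^0.032700 = 464.6521 × 1.033241 = 480.0976
Market kr 476.03 < fair 480.0976: forward underpriced → reverse cash-and-carry (short the stock, invest proceeds at r, pay the dividends, go long the forward).
Profit at T = |F_mkt − F*| = |476.03 − 480.0976| = kr 4.07 per share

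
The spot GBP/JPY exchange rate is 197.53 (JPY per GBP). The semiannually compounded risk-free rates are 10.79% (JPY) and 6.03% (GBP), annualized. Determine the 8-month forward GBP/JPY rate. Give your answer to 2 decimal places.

By covered interest parity, F = S · (1+r_JPY/2)^(2T) / (1+r_GBP/2)^(2T)
= 197.53 × 1.072573 / 1.040401 = 197.53 × 1.030923
F = 203.64 JPY per GBP

203.64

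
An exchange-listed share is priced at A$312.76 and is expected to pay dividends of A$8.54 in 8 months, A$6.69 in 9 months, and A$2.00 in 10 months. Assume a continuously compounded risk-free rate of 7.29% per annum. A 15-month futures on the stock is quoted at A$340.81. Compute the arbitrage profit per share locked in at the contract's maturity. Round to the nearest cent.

A$16.12 per share

PV(dividends) I = 8.54·e^(−0.0729·8/12) + 6.69·e^(−0.0729·9/12) + 2.00·e^(−0.0729·10/12) = 16.3510
Fair futures F* = (S − I)·e^(rT) = (312.76 − 16.3510)·e^0.091125 = 296.4090 × 1.095406 = 324.6882
Market A$340.81 > fair 324.6882: forward overpriced → cash-and-carry (borrow at r, buy the stock and collect the dividends, short the forward).
Profit at T = |F_mkt − F*| = |340.81 − 324.6882| = A$16.12 per share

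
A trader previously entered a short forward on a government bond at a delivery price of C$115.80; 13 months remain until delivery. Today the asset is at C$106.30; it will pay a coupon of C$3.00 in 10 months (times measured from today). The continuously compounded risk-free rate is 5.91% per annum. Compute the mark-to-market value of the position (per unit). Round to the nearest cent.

PV(remaining coupons) I = 3.00·e^(−0.0591·10/12) = 2.8558
Current forward F = (S − I)·e^(rT) = (106.30 − 2.8558)·e^(0.0591·13/12) = 103.4442 × 1.066119 = 110.2838
Value (long) = (F − K)·e^(−rT) = (110.2838 − 115.80) × 0.937982 = -5.1741
Short position value = −(long value) = C$5.17

C$5.17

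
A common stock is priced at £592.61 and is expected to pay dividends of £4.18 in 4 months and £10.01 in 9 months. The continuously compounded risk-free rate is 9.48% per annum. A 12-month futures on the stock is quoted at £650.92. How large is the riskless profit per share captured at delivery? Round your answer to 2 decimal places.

PV(dividends) I = 4.18·e^(−0.0948·4/12) + 10.01·e^(−0.0948·9/12) = 13.3730
Fair futures F* = (S − I)·e^(rT) = (592.61 − 13.3730)·e^0.094800 = 579.2370 × 1.099439 = 636.8357
Market £650.92 > fair 636.8357: forward overpriced → cash-and-carry (borrow at r, buy the stock and collect the dividends, short the forward).
Profit at T = |F_mkt − F*| = |650.92 − 636.8357| = £14.08 per share

£14.08 per share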